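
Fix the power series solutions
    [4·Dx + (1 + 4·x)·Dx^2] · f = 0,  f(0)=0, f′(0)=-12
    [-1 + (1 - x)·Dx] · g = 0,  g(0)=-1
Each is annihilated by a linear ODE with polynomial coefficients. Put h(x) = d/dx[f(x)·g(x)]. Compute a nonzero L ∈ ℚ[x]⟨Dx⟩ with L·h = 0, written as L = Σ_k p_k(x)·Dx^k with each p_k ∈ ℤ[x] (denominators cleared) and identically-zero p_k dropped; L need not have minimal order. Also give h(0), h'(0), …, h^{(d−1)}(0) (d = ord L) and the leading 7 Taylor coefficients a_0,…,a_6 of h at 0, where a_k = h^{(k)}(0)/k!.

f: a_k = 0, -12, 24, -64, 192, -3072/5, 2048, …
g: a_k = -1, -1, -1, -1, -1, -1, -1, …
f·g: L₀ = L_f ⊗_s L_g, ord ≤ 2·1.
h=h₀': d/dx-closure on L₀ ⇒ L.
L = 16 + (-5 + 20·x)·Dx + (-1 - 3·x + 4·x^2)·Dx^2  (order 2).
h: a_k = 12, -24, 156, -560, 2372, -47208/5, 190684/5, …
ICs: h(0) = 12, h′(0) = -24.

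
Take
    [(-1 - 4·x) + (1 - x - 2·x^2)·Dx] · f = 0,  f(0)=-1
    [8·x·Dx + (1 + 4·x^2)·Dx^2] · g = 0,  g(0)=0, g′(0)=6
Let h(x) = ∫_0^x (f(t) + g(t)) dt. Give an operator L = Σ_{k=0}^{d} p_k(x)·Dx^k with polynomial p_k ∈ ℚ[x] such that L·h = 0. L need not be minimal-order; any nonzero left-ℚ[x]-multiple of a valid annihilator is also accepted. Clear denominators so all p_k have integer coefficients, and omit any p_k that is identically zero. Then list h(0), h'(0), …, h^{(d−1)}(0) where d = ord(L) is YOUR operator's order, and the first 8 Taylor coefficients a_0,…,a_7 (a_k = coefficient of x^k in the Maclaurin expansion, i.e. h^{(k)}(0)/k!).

L = (-24 + 96·x + 864·x^2 + 1536·x^3 + 3264·x^4 + 768·x^6)·Dx^2 + (19 + 80·x + 100·x^2 + 544·x^3 + 1424·x^4 + 2368·x^5 + 192·x^6 + 768·x^7)·Dx^3 + (-3 - 7·x - 32·x^2 + 28·x^3 - 24·x^4 + 240·x^5 + 256·x^6 + 64·x^7 + 128·x^8)·Dx^4  (order 4).
h: a_k = 0, -1, 5/2, -1, -13/4, -11/5, -3/10, -43/7, …
ICs: h(0) = 0, h′(0) = -1, h′′(0) = 5, h′′′(0) = -6.

f: a_k = -1, -1, -3, -5, -11, -21, -43, -85, …
g: a_k = 0, 6, 0, -8, 0, 96/5, 0, -384/7, …
Weyl lclm of L_f,L_g ⇒ L₀ (ord ≤ 3).
h=∫₀ˣh₀: take L = L₀·Dx.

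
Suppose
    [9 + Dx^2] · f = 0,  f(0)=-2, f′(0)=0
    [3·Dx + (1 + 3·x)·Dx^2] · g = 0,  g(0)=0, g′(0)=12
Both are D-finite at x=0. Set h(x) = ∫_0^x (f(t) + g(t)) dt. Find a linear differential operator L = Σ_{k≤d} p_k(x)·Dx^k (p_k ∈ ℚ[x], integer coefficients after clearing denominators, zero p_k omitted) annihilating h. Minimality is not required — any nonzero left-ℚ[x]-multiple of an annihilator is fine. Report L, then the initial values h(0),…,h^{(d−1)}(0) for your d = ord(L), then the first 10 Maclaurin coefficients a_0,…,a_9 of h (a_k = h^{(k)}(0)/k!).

f: a_k = -2, 0, 9, 0, -27/4, 0, 81/40, 0, -729/2240, 0, …
g: a_k = 0, 12, -18, 36, -81, 972/5, -486, 8748/7, -6561/2, 8748, …
h₀=f+g: left-lcm gives L₀, ord ≤ 4.
h=∫₀ˣh₀: take L = L₀·Dx.
L = (63 + 54·x + 81·x^2)·Dx^2 + (9 + 45·x + 81·x^2 + 81·x^3)·Dx^3 + (7 + 6·x + 9·x^2)·Dx^4 + (1 + 5·x + 9·x^2 + 9·x^3)·Dx^5  (order 5).
h: a_k = 0, -2, 6, -3, 9, -351/20, 162/5, -19359/280, 2187/14, -816561/2240, …
ICs: h(0) = 0, h′(0) = -2, h′′(0) = 12, h′′′(0) = -18, h′′′′(0) = 216.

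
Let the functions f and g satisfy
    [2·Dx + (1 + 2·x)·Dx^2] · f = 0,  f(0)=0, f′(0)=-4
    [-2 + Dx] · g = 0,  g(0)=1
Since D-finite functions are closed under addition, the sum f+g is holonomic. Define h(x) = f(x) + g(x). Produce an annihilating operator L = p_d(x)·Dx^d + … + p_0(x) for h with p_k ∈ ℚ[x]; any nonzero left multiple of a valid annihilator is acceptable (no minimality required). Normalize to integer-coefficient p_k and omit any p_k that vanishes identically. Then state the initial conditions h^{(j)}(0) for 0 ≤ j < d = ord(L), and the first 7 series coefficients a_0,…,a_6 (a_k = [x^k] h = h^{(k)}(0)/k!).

L = (-6 - 4·x)·Dx + (1 - 4·x - 4·x^2)·Dx^2 + (1 + 3·x + 2·x^2)·Dx^3  (order 3).
h: a_k = 1, -2, 6, -4, 26/3, -188/15, 964/45, …
ICs: h(0) = 1, h′(0) = -2, h′′(0) = 12.

f: a_k = 0, -4, 4, -16/3, 8, -64/5, 64/3, …
g: a_k = 1, 2, 2, 4/3, 2/3, 4/15, 4/45, …
L₀ := lclm(L_f,L_g); ord L₀ ≤ 2+1.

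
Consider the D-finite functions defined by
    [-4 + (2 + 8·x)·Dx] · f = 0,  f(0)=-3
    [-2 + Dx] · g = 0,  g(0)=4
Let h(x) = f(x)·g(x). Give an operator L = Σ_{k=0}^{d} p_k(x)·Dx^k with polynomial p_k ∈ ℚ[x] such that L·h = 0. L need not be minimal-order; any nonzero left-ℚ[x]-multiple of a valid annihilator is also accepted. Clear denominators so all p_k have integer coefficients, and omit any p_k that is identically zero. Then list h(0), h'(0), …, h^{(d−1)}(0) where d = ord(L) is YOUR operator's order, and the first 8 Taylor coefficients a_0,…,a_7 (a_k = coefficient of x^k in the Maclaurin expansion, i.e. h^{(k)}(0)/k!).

L = (-4 - 8·x) + (1 + 4·x)·Dx  (order 1).
h: a_k = -12, -48, -48, -64, 32, -896/5, 7808/15, -177664/105, …
ICs: h(0) = -12.

f: a_k = -3, -6, 6, -12, 30, -84, 252, -792, …
g: a_k = 4, 8, 8, 16/3, 8/3, 16/15, 16/45, 32/315, …
L₀ := L_f ⊗_s L_g (sym. prod.), ord ≤ 1.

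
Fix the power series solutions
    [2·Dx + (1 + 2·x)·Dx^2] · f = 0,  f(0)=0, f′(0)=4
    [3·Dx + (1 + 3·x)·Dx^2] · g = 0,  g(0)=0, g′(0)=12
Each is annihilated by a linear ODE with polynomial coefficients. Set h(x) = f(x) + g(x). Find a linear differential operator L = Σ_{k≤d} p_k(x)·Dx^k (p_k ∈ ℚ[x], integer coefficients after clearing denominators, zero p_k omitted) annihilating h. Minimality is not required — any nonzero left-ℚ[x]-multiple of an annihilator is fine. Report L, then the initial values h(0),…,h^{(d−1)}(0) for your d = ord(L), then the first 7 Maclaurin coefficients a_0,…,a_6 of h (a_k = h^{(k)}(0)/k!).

f: a_k = 0, 4, -4, 16/3, -8, 64/5, -64/3, …
g: a_k = 0, 12, -18, 36, -81, 972/5, -486, …
f+g: L₀ = lclm(L_f,L_g), ord ≤ 2+2.
L = 12·Dx + (10 + 24·x)·Dx^2 + (1 + 5·x + 6·x^2)·Dx^3  (order 3).
h: a_k = 0, 16, -22, 124/3, -89, 1036/5, -1522/3, …
ICs: h(0) = 0, h′(0) = 16, h′′(0) = -44.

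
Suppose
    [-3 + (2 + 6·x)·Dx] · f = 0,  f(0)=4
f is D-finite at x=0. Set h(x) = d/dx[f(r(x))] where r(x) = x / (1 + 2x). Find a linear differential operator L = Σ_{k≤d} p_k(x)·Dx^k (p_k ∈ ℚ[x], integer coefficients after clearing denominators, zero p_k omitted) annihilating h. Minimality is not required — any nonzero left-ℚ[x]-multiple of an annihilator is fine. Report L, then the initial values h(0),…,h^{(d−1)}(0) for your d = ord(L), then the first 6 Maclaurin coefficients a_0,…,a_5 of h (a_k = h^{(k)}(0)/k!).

f: a_k = 4, 6, -9/2, 27/4, -405/32, 1701/64, …
L₀ from L_f via x↦r, Dx↦r'^{-1}Dx.
h=h₀': d/dx-closure on L₀ ⇒ L.
L = (-11 - 40·x) + (-2 - 14·x - 20·x^2)·Dx  (order 1).
h: a_k = 6, -33, 585/4, -4965/8, 169545/64, -1477503/128, …
ICs: h(0) = 6.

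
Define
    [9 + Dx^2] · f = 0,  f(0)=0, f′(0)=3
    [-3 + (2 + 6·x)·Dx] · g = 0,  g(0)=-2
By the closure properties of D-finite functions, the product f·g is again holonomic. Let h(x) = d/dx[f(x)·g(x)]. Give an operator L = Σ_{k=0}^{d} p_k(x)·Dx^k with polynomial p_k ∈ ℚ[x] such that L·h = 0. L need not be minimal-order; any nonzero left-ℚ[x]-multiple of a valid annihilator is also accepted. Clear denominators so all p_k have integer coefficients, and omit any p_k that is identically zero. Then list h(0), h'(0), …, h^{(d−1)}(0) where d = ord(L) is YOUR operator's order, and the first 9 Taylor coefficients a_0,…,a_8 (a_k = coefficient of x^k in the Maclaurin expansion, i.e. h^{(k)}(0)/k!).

L = (477 + 3888·x + 11016·x^2 + 15552·x^3 + 11664·x^4) + (-12 - 324·x - 1296·x^2 - 1296·x^3)·Dx + (28 + 264·x + 972·x^2 + 1728·x^3 + 1296·x^4)·Dx^2  (order 2).
h: a_k = -6, -18, 189/4, 27/2, 1539/64, -59049/320, 238869/512, -5632983/4480, 405196425/114688, …
ICs: h(0) = -6, h′(0) = -18.

f: a_k = 0, 3, 0, -9/2, 0, 81/40, 0, -243/560, 0, …
g: a_k = -2, -3, 9/4, -27/8, 405/64, -1701/128, 15309/512, -72171/1024, 2814669/16384, …
Sym-product of L_f,L_g gives L₀ (≤ ord 2).
Derive L from L₀ (diff closure).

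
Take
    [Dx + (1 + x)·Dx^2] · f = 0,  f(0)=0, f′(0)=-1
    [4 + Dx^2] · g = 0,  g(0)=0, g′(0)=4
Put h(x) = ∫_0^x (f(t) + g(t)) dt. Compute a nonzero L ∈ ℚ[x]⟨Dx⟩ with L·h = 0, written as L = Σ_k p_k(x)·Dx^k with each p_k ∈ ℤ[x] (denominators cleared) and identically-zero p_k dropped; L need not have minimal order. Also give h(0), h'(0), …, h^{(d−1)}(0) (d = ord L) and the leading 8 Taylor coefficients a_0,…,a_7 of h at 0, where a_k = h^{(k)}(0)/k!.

L = (20 + 16·x + 8·x^2)·Dx^2 + (12 + 28·x + 24·x^2 + 8·x^3)·Dx^3 + (5 + 4·x + 2·x^2)·Dx^4 + (3 + 7·x + 6·x^2 + 2·x^3)·Dx^5  (order 5).
h: a_k = 0, 0, 3/2, 1/6, -3/4, 1/20, 1/18, 1/42, …
ICs: h(0) = 0, h′(0) = 0, h′′(0) = 3, h′′′(0) = 1, h′′′′(0) = -18.

f: a_k = 0, -1, 1/2, -1/3, 1/4, -1/5, 1/6, -1/7, …
g: a_k = 0, 4, 0, -8/3, 0, 8/15, 0, -16/315, …
h₀=f+g: left-lcm gives L₀, ord ≤ 4.
h=∫₀ˣh₀: take L = L₀·Dx.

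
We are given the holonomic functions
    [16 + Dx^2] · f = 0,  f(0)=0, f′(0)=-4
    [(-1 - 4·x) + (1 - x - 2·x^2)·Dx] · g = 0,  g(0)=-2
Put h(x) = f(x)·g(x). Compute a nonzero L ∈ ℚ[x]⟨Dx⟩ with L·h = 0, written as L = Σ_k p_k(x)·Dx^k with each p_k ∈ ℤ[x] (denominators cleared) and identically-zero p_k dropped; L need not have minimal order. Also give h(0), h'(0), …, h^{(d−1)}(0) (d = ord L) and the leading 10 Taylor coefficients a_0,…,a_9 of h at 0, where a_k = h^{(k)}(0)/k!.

L = (-12 + 16·x + 32·x^2) + (2 + 8·x)·Dx + (-1 + x + 2·x^2)·Dx^2  (order 2).
h: a_k = 0, 8, 8, 8/3, 56/3, 616/15, 392/5, 9704/63, 97912/315, 1758664/2835, …
ICs: h(0) = 0, h′(0) = 8.

f: a_k = 0, -4, 0, 32/3, 0, -128/15, 0, 1024/315, 0, -2048/2835, …
g: a_k = -2, -2, -6, -10, -22, -42, -86, -170, -342, -682, …
L₀ := L_f ⊗_s L_g (sym. prod.), ord ≤ 2.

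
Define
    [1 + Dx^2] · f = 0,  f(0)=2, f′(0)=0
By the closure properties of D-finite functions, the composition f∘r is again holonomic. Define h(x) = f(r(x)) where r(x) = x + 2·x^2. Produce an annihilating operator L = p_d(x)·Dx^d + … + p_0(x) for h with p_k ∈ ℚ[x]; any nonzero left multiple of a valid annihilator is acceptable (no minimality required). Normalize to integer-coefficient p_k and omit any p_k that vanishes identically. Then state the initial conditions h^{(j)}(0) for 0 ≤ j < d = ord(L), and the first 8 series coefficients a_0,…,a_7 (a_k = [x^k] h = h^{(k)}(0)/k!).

f: a_k = 2, 0, -1, 0, 1/12, 0, -1/360, 0, …
h₀=f(r): pull back L_f along r ⇒ L₀.
L = (1 + 12·x + 48·x^2 + 64·x^3) - 4·Dx + (1 + 4·x)·Dx^2  (order 2).
h: a_k = 2, 0, -1, -4, -47/12, 2/3, 719/360, 79/30, …
ICs: h(0) = 2, h′(0) = 0.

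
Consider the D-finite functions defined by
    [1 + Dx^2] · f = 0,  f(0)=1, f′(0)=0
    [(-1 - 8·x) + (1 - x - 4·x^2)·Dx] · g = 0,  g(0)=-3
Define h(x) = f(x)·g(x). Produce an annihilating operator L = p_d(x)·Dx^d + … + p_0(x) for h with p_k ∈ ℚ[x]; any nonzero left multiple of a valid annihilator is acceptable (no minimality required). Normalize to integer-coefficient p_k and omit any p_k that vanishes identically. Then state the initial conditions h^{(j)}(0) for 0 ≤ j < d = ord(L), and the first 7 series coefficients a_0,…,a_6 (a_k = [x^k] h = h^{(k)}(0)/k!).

L = (7 + x + 4·x^2) + (2 + 16·x)·Dx + (-1 + x + 4·x^2)·Dx^2  (order 2).
h: a_k = -3, -3, -27/2, -51/2, -637/8, -1453/8, -120029/240, …
ICs: h(0) = -3, h′(0) = -3.

f: a_k = 1, 0, -1/2, 0, 1/24, 0, -1/720, …
g: a_k = -3, -3, -15, -27, -87, -195, -543, …
f·g: L₀ = L_f ⊗_s L_g, ord ≤ 2·1.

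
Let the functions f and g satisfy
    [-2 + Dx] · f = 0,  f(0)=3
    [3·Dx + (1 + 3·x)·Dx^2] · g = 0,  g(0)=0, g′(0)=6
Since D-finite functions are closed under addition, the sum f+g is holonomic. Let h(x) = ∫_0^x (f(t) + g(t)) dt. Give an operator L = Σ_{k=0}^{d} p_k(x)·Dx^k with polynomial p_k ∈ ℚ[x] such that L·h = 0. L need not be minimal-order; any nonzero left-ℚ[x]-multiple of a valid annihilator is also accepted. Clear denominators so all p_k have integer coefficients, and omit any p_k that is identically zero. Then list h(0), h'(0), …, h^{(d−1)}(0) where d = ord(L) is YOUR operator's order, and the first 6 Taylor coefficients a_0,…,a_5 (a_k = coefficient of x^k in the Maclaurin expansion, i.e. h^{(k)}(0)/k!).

L = (-48 - 36·x)·Dx^2 + (14 - 24·x - 36·x^2)·Dx^3 + (5 + 21·x + 18·x^2)·Dx^4  (order 4).
h: a_k = 0, 3, 6, -1, 11/2, -77/10, …
ICs: h(0) = 0, h′(0) = 3, h′′(0) = 12, h′′′(0) = -6.

f: a_k = 3, 6, 6, 4, 2, 4/5, …
g: a_k = 0, 6, -9, 18, -81/2, 486/5, …
f+g: L₀ = lclm(L_f,L_g), ord ≤ 1+2.
Integrate: L := L₀·Dx.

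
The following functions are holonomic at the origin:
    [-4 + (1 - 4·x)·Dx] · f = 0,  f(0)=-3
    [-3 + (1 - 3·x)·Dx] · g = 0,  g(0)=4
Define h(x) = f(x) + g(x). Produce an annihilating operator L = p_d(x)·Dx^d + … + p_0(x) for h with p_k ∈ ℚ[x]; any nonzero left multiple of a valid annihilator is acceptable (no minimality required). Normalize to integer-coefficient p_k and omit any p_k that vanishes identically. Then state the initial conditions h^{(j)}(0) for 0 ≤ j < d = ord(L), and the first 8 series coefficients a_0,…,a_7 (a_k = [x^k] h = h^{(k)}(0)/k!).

L = -24 + (14 - 48·x)·Dx + (-1 + 7·x - 12·x^2)·Dx^2  (order 2).
h: a_k = 1, 0, -12, -84, -444, -2100, -9372, -40404, …
ICs: h(0) = 1, h′(0) = 0.

f: a_k = -3, -12, -48, -192, -768, -3072, -12288, -49152, …
g: a_k = 4, 12, 36, 108, 324, 972, 2916, 8748, …
Sum ⇒ L₀ = lclm(L_f,L_g) in ℚ(x)⟨Dx⟩.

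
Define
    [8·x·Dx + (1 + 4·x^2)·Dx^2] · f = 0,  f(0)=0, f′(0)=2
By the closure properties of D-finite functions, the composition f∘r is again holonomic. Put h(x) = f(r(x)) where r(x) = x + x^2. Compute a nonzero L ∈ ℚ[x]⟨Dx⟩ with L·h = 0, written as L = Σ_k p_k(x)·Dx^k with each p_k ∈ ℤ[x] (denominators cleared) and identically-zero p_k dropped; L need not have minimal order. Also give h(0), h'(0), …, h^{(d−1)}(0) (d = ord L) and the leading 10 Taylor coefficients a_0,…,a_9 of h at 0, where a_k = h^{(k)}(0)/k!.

L = (-2 + 8·x + 32·x^2 + 48·x^3 + 24·x^4)·Dx + (1 + 2·x + 4·x^2 + 16·x^3 + 20·x^4 + 8·x^5)·Dx^2  (order 2).
h: a_k = 0, 2, 2, -8/3, -8, -8/5, 88/3, 320/7, -64, -2656/9, …
ICs: h(0) = 0, h′(0) = 2.

f: a_k = 0, 2, 0, -8/3, 0, 32/5, 0, -128/7, 0, 512/9, …
Change of var in L_f (x↦r) gives L₀.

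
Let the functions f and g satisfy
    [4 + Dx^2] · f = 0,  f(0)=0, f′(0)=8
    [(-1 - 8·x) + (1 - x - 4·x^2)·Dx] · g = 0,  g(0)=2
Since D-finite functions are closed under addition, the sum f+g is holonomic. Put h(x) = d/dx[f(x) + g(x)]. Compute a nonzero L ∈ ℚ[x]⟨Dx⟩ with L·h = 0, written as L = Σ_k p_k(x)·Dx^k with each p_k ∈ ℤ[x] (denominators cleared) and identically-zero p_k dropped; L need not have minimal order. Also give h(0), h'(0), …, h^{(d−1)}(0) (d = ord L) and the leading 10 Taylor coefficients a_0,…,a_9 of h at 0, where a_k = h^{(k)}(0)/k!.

L = (1472 + 8672·x + 38224·x^2 + 28480·x^3 + 58880·x^4 + 9216·x^5 + 12288·x^6) + (-116 - 892·x + 504·x^2 + 2312·x^3 + 5920·x^4 + 10368·x^5 + 3584·x^6 + 4096·x^7)·Dx + (368 + 2168·x + 9556·x^2 + 7120·x^3 + 14720·x^4 + 2304·x^5 + 3072·x^6)·Dx^2 + (-29 - 223·x + 126·x^2 + 578·x^3 + 1480·x^4 + 2592·x^5 + 896·x^6 + 1024·x^7)·Dx^3  (order 3).
h: a_k = 10, 20, 38, 232, 1966/3, 2172, 277798/45, 18640, 16607446/315, 151780, …
ICs: h(0) = 10, h′(0) = 20, h′′(0) = 76.

f: a_k = 0, 8, 0, -16/3, 0, 16/15, 0, -32/315, 0, 16/2835, …
g: a_k = 2, 2, 10, 18, 58, 130, 362, 882, 2330, 5858, …
f+g: L₀ = lclm(L_f,L_g), ord ≤ 2+1.
h=h₀': d/dx-closure on L₀ ⇒ L.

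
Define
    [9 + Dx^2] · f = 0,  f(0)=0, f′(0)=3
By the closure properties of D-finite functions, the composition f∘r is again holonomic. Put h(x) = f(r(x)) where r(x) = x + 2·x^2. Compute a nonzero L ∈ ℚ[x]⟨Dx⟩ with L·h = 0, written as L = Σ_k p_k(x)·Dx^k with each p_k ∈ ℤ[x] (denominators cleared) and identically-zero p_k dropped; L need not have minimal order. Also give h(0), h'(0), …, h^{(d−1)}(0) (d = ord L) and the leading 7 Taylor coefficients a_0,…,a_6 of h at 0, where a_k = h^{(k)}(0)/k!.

L = (9 + 108·x + 432·x^2 + 576·x^3) - 4·Dx + (1 + 4·x)·Dx^2  (order 2).
h: a_k = 0, 3, 6, -9/2, -27, -2079/40, -63/4, …
ICs: h(0) = 0, h′(0) = 3.

f: a_k = 0, 3, 0, -9/2, 0, 81/40, 0, …
f∘r: x↦r, Dx↦Dx/r' in L_f ⇒ L₀.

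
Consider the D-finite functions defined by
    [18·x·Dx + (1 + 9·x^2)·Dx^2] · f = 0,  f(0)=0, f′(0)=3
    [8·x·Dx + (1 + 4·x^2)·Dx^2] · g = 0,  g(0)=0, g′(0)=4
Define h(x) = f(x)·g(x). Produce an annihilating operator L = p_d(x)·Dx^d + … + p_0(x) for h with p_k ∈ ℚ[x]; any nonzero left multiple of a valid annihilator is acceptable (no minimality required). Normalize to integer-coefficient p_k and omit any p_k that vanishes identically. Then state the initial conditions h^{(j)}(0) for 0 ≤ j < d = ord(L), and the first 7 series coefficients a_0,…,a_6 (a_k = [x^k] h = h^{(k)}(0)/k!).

L = (-864·x - 18720·x^3 - 82944·x^5 + 134784·x^7 + 1119744·x^9)·Dx + (-52 - 3036·x^2 - 33696·x^4 - 72576·x^6 + 471744·x^8 + 1679616·x^10)·Dx^2 + (-104·x - 2072·x^3 - 11232·x^5 + 13968·x^7 + 269568·x^9 + 559872·x^11)·Dx^3 + (-1 - 26·x^2 - 205·x^4 + 7380·x^8 + 33696·x^10 + 46656·x^12)·Dx^4  (order 4).
h: a_k = 0, 0, 12, 0, -52, 0, 1404/5, …
ICs: h(0) = 0, h′(0) = 0, h′′(0) = 24, h′′′(0) = 0.

f: a_k = 0, 3, 0, -9, 0, 243/5, 0, …
g: a_k = 0, 4, 0, -16/3, 0, 64/5, 0, …
f·g: L₀ = L_f ⊗_s L_g, ord ≤ 2·2.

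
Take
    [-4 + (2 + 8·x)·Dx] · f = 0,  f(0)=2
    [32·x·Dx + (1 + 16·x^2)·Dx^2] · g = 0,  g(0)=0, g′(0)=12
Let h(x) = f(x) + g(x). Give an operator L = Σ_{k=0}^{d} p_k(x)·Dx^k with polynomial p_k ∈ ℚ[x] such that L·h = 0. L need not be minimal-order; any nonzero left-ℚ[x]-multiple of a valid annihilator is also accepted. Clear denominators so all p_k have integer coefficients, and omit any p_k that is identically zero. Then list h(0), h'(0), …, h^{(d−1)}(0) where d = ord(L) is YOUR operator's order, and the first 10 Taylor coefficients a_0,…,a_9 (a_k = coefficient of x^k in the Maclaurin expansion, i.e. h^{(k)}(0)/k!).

f: a_k = 2, 4, -4, 8, -20, 56, -168, 528, -1716, 5720, …
g: a_k = 0, 12, 0, -64, 0, 3072/5, 0, -49152/7, 0, 262144/3, …
L₀ := lclm(L_f,L_g); ord L₀ ≤ 1+2.
L = (-32 - 320·x + 1536·x^2 + 3072·x^3)·Dx + (-22 - 128·x + 320·x^2 + 6144·x^3 + 10752·x^4)·Dx^2 + (-1 + 12·x + 96·x^2 + 384·x^3 + 1792·x^4 + 3072·x^5)·Dx^3  (order 3).
h: a_k = 2, 16, -4, -56, -20, 3352/5, -168, -45456/7, -1716, 279304/3, …
ICs: h(0) = 2, h′(0) = 16, h′′(0) = -8.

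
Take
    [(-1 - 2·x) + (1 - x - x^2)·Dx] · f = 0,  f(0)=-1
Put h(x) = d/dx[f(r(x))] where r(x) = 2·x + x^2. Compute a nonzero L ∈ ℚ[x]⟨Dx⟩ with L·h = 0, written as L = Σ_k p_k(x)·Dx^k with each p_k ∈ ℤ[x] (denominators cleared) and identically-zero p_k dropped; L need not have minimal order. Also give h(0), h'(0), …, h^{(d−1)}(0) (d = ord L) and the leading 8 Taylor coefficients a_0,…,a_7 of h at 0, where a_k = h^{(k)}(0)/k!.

L = (9 + 42·x + 105·x^2 + 164·x^3 + 141·x^4 + 60·x^5 + 10·x^6) + (-1 - 3·x + 9·x^2 + 39·x^3 + 55·x^4 + 39·x^5 + 14·x^6 + 2·x^7)·Dx  (order 1).
h: a_k = -2, -18, -96, -472, -2170, -9570, -41048, -172456, …
ICs: h(0) = -2.

f: a_k = -1, -1, -2, -3, -5, -8, -13, -21, …
h₀=f(r): pull back L_f along r ⇒ L₀.
Differentiate: ansatz ord ≤ ord L₀ ⇒ L.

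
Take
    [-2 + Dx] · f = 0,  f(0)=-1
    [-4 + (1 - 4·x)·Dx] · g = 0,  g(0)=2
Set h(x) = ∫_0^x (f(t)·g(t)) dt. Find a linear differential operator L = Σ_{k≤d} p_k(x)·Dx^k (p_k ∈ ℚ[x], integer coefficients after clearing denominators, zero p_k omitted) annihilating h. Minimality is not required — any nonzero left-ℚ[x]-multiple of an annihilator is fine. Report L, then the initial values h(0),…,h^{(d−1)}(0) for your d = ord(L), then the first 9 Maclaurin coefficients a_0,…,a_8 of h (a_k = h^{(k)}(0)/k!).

f: a_k = -1, -2, -2, -4/3, -2/3, -4/15, -4/45, -8/315, -2/315, …
g: a_k = 2, 8, 32, 128, 512, 2048, 8192, 32768, 131072, …
L₀ := L_f ⊗_s L_g (sym. prod.), ord ≤ 1.
h=∫₀ˣh₀: take L = L₀·Dx.
L = (6 - 8·x)·Dx + (-1 + 4·x)·Dx^2  (order 2).
h: a_k = 0, -2, -6, -52/3, -158/3, -844/5, -25324/45, -607784/315, -709082/105, …
ICs: h(0) = 0, h′(0) = -2.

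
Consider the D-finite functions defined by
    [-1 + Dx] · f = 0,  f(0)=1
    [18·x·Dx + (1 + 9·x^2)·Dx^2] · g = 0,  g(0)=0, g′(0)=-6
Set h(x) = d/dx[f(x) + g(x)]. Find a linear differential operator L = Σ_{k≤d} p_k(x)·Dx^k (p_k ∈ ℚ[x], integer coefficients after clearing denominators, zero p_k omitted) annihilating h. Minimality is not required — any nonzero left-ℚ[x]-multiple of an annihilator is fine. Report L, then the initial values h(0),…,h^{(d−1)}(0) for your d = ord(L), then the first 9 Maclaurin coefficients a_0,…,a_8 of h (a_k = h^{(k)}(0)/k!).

L = (18 - 18·x - 486·x^2 - 162·x^3) + (-19 + 468·x^2 - 81·x^4)·Dx + (1 + 18·x + 18·x^2 + 162·x^3 + 81·x^4)·Dx^2  (order 2).
h: a_k = -5, 1, 109/2, 1/6, -11663/24, 1/120, 3149281/720, 1/5040, -1587237119/40320, …
ICs: h(0) = -5, h′(0) = 1.

f: a_k = 1, 1, 1/2, 1/6, 1/24, 1/120, 1/720, 1/5040, 1/40320, …
g: a_k = 0, -6, 0, 18, 0, -486/5, 0, 4374/7, 0, …
f+g: L₀ = lclm(L_f,L_g), ord ≤ 1+2.
Differentiate: ansatz ord ≤ ord L₀ ⇒ L.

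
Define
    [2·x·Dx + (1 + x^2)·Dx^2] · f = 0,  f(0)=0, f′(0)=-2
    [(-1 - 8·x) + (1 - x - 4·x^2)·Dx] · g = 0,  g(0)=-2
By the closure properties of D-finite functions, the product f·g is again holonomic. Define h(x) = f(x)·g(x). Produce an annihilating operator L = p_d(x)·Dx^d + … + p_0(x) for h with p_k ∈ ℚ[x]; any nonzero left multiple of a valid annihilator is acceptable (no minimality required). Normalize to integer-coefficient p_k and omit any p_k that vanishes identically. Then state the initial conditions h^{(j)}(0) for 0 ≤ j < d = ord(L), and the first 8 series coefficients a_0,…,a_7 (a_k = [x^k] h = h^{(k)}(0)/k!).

f: a_k = 0, -2, 0, 2/3, 0, -2/5, 0, 2/7, …
g: a_k = -2, -2, -10, -18, -58, -130, -362, -882, …
h₀=f·g: eliminate ⇒ L₀, order ≤ 2·1.
L = (8 + 2·x + 24·x^2) + (2 + 14·x + 4·x^2 + 24·x^3)·Dx + (-1 + x + 3·x^2 + x^3 + 4·x^4)·Dx^2  (order 2).
h: a_k = 0, 4, 4, 56/3, 104/3, 1652/15, 1244/5, 14464/21, …
ICs: h(0) = 0, h′(0) = 4.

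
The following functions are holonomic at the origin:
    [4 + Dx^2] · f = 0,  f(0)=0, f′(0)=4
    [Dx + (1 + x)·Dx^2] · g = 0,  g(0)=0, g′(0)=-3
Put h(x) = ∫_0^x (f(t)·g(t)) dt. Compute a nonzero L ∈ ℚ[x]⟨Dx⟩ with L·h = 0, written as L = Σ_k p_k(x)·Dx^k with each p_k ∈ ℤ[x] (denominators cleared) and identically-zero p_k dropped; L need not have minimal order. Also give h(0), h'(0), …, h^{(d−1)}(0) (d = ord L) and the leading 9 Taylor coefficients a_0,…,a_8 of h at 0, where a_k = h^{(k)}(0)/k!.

f: a_k = 0, 4, 0, -8/3, 0, 8/15, 0, -16/315, 0, …
g: a_k = 0, -3, 3/2, -1, 3/4, -3/5, 1/2, -3/7, 3/8, …
Sym-product of L_f,L_g gives L₀ (≤ ord 4).
h=∫h₀ ⇒ L = L₀·Dx.
L = (168 + 864·x + 1456·x^2 + 1024·x^3 + 256·x^4)·Dx + (112 + 368·x + 384·x^2 + 128·x^3)·Dx^2 + (102 + 464·x + 744·x^2 + 512·x^3 + 128·x^4)·Dx^3 + (28 + 92·x + 96·x^2 + 32·x^3)·Dx^4 + (15 + 62·x + 95·x^2 + 64·x^3 + 16·x^4)·Dx^5  (order 5).
h: a_k = 0, 0, 0, -4, 3/2, 4/5, -1/6, -4/21, 1/10, …
ICs: h(0) = 0, h′(0) = 0, h′′(0) = 0, h′′′(0) = -24, h′′′′(0) = 36.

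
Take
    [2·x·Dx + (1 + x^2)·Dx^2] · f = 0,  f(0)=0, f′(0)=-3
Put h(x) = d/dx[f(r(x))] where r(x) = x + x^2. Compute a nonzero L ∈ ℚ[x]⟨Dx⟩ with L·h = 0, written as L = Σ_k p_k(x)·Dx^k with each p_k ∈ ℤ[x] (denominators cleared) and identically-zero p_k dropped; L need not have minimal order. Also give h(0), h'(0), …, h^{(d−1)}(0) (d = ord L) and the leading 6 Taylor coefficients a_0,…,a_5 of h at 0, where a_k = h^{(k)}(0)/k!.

L = (-2 + 2·x + 8·x^2 + 12·x^3 + 6·x^4) + (1 + 2·x + x^2 + 4·x^3 + 5·x^4 + 2·x^5)·Dx  (order 1).
h: a_k = -3, -6, 3, 12, 12, -12, …
ICs: h(0) = -3.

f: a_k = 0, -3, 0, 1, 0, -3/5, …
Change of var in L_f (x↦r) gives L₀.
Differentiate: ansatz ord ≤ ord L₀ ⇒ L.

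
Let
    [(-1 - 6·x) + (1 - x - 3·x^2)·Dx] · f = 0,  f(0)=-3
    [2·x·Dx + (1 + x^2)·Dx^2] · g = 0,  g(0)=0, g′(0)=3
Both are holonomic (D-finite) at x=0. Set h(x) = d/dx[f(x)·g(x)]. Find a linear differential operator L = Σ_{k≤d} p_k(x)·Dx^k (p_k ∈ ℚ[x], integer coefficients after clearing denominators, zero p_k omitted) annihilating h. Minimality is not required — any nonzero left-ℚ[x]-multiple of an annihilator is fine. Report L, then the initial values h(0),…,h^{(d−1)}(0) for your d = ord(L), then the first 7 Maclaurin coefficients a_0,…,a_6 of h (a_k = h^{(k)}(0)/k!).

L = (46 + 186·x^2 + 72·x^3 + 324·x^4) + (10 + 62·x + 42·x^2 + 186·x^3 + 72·x^4 + 216·x^5)·Dx + (-3 + 2·x - 2·x^2 + 14·x^3 + 28·x^4 + 12·x^5 + 27·x^6)·Dx^2  (order 2).
h: a_k = -9, -18, -99, -240, -804, -10224/5, -28767/5, …
ICs: h(0) = -9, h′(0) = -18.

f: a_k = -3, -3, -12, -21, -57, -120, -291, …
g: a_k = 0, 3, 0, -1, 0, 3/5, 0, …
Sym-product of L_f,L_g gives L₀ (≤ ord 2).
h₀' ⇒ L via d/dx closure of L₀.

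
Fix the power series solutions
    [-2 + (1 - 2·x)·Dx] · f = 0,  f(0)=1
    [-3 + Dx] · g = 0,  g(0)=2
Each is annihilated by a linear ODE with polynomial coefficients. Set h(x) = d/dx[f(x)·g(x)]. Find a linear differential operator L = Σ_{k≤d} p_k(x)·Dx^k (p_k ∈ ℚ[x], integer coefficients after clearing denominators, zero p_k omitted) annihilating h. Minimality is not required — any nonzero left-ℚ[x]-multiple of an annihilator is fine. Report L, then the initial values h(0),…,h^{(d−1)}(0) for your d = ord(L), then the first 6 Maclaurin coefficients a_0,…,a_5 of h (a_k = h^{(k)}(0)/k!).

L = (29 - 60·x + 36·x^2) + (-5 + 16·x - 12·x^2)·Dx  (order 1).
h: a_k = 10, 58, 201, 563, 5711/4, 13755/4, …
ICs: h(0) = 10.

f: a_k = 1, 2, 4, 8, 16, 32, …
g: a_k = 2, 6, 9, 9, 27/4, 81/20, …
Product ⇒ symmetric product L₀, ord ≤ 1.
h₀' ⇒ L via d/dx closure of L₀.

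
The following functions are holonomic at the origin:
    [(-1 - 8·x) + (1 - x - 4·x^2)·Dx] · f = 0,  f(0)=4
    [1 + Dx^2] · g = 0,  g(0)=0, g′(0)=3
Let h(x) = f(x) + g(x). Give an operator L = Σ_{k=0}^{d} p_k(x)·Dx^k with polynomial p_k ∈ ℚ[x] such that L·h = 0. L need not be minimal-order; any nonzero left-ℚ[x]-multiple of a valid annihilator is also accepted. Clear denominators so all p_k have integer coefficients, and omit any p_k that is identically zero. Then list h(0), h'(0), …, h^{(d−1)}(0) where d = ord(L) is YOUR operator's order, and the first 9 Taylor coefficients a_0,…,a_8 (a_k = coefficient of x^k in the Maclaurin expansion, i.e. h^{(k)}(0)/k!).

f: a_k = 4, 4, 20, 36, 116, 260, 724, 1764, 4660, …
g: a_k = 0, 3, 0, -1/2, 0, 1/40, 0, -1/1680, 0, …
Sum ⇒ L₀ = lclm(L_f,L_g) in ℚ(x)⟨Dx⟩.
L = (55 + 486·x + 553·x^2 + 1488·x^3 + 80·x^4 + 128·x^5) + (-11 - 11·x - 23·x^2 + 169·x^3 + 348·x^4 + 48·x^5 + 64·x^6)·Dx + (55 + 486·x + 553·x^2 + 1488·x^3 + 80·x^4 + 128·x^5)·Dx^2 + (-11 - 11·x - 23·x^2 + 169·x^3 + 348·x^4 + 48·x^5 + 64·x^6)·Dx^3  (order 3).
h: a_k = 4, 7, 20, 71/2, 116, 10401/40, 724, 2963519/1680, 4660, …
ICs: h(0) = 4, h′(0) = 7, h′′(0) = 40.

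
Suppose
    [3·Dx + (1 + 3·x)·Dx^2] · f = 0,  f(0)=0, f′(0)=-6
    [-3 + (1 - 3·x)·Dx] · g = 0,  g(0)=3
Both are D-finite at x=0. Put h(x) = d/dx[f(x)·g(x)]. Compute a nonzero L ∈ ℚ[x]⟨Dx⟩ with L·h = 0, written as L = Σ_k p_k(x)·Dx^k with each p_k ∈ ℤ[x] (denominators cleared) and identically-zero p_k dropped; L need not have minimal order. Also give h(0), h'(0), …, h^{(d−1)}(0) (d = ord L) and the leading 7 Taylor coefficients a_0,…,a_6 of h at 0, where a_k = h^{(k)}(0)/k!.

L = 36 + (3 + 45·x)·Dx + (-1 + 9·x^2)·Dx^2  (order 2).
h: a_k = -18, -54, -405, -1134, -11421/2, -80919/5, -697653/10, …
ICs: h(0) = -18, h′(0) = -54.

f: a_k = 0, -6, 9, -18, 81/2, -486/5, 243, …
g: a_k = 3, 9, 27, 81, 243, 729, 2187, …
f·g: L₀ = L_f ⊗_s L_g, ord ≤ 2·1.
h=h₀': d/dx-closure on L₀ ⇒ L.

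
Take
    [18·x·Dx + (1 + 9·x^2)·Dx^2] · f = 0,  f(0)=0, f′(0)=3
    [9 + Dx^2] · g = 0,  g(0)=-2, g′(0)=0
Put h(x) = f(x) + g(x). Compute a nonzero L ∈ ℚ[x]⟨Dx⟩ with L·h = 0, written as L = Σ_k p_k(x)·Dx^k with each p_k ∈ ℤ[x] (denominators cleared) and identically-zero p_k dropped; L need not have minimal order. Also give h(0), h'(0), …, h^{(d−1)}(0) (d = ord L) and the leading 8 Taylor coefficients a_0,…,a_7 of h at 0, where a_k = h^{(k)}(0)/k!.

L = (-1782·x + 20412·x^3 + 13122·x^5)·Dx + (-9 + 567·x^2 + 6561·x^4 + 6561·x^6)·Dx^2 + (-198·x + 2268·x^3 + 1458·x^5)·Dx^3 + (-1 + 63·x^2 + 729·x^4 + 729·x^6)·Dx^4  (order 4).
h: a_k = -2, 3, 9, -9, -27/4, 243/5, 81/40, -2187/7, …
ICs: h(0) = -2, h′(0) = 3, h′′(0) = 18, h′′′(0) = -54.

f: a_k = 0, 3, 0, -9, 0, 243/5, 0, -2187/7, …
g: a_k = -2, 0, 9, 0, -27/4, 0, 81/40, 0, …
Weyl lclm of L_f,L_g ⇒ L₀ (ord ≤ 4).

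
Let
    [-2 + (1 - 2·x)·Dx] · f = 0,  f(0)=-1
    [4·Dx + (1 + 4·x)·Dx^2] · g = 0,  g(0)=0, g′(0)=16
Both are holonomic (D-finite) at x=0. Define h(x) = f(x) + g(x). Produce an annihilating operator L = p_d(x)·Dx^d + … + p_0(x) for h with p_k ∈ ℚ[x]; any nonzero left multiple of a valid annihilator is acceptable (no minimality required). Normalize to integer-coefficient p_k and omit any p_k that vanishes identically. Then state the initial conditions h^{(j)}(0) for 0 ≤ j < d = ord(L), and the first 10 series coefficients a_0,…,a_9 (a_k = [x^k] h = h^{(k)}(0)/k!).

L = (28 + 16·x)·Dx + (-1 + 40·x + 32·x^2)·Dx^2 + (-1 - 3·x + 6·x^2 + 8·x^3)·Dx^3  (order 3).
h: a_k = -1, 14, -36, 232/3, -272, 3936/5, -8384/3, 64640/7, -33024, 1043968/9, …
ICs: h(0) = -1, h′(0) = 14, h′′(0) = -72.

f: a_k = -1, -2, -4, -8, -16, -32, -64, -128, -256, -512, …
g: a_k = 0, 16, -32, 256/3, -256, 4096/5, -8192/3, 65536/7, -32768, 1048576/9, …
Weyl lclm of L_f,L_g ⇒ L₀ (ord ≤ 3).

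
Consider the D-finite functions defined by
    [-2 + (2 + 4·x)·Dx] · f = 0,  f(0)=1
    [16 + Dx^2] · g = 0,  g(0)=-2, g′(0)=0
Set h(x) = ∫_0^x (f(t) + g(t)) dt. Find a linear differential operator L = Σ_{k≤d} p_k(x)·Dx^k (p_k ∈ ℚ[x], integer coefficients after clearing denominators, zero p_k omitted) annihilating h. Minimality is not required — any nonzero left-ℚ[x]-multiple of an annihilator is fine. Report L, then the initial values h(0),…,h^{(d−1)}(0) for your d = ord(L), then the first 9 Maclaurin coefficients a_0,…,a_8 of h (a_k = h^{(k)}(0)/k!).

L = (-304 - 1024·x - 1024·x^2)·Dx + (240 + 1504·x + 3072·x^2 + 2048·x^3)·Dx^2 + (-19 - 64·x - 64·x^2)·Dx^3 + (15 + 94·x + 192·x^2 + 128·x^3)·Dx^4  (order 4).
h: a_k = 0, -1, 1/2, 31/6, 1/8, -527/120, 7/48, 7247/5040, 33/128, …
ICs: h(0) = 0, h′(0) = -1, h′′(0) = 1, h′′′(0) = 31.

f: a_k = 1, 1, -1/2, 1/2, -5/8, 7/8, -21/16, 33/16, -429/128, …
g: a_k = -2, 0, 16, 0, -64/3, 0, 512/45, 0, -1024/315, …
Weyl lclm of L_f,L_g ⇒ L₀ (ord ≤ 3).
∫: right-multiply L₀ by Dx.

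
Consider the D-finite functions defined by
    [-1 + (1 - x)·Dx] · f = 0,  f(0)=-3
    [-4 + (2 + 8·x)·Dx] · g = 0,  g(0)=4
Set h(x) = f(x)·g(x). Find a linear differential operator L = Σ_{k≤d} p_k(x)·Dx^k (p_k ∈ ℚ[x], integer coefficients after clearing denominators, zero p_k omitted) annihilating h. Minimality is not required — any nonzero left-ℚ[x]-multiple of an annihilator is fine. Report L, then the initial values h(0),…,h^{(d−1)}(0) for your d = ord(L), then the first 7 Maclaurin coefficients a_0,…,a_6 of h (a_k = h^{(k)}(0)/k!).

L = (3 + 2·x) + (-1 - 3·x + 4·x^2)·Dx  (order 1).
h: a_k = -12, -36, -12, -60, 60, -276, 732, …
ICs: h(0) = -12.

f: a_k = -3, -3, -3, -3, -3, -3, -3, …
g: a_k = 4, 8, -8, 16, -40, 112, -336, …
h₀=f·g: eliminate ⇒ L₀, order ≤ 1·1.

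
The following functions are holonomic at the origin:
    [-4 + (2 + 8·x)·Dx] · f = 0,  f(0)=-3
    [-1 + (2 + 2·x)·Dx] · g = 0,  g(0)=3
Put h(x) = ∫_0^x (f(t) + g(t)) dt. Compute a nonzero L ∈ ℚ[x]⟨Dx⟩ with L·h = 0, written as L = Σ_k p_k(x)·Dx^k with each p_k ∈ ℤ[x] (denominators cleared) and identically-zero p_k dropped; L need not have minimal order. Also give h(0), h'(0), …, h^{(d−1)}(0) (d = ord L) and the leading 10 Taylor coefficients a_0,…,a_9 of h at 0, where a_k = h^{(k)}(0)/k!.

L = -2·Dx + (5 + 8·x)·Dx^2 + (2 + 10·x + 8·x^2)·Dx^3  (order 3).
h: a_k = 0, 0, -9/4, 15/8, -189/64, 765/128, -7161/512, 36855/1024, -1621917/16384, 9371505/32768, …
ICs: h(0) = 0, h′(0) = 0, h′′(0) = -9/2.

f: a_k = -3, -6, 6, -12, 30, -84, 252, -792, 2574, -8580, …
g: a_k = 3, 3/2, -3/8, 3/16, -15/128, 21/256, -63/1024, 99/2048, -1287/32768, 2145/65536, …
Sum ⇒ L₀ = lclm(L_f,L_g) in ℚ(x)⟨Dx⟩.
Integrate: L := L₀·Dx.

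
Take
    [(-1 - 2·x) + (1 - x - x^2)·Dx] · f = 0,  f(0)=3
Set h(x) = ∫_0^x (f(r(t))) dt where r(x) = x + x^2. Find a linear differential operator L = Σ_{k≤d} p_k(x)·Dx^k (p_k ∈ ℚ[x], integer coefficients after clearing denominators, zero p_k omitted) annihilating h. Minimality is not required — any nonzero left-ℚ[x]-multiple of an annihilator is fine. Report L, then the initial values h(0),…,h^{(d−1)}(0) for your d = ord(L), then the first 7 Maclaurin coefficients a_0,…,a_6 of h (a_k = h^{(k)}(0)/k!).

L = (1 + 4·x + 6·x^2 + 4·x^3)·Dx + (-1 + x + 2·x^2 + 2·x^3 + x^4)·Dx^2  (order 2).
h: a_k = 0, 3, 3/2, 3, 21/4, 48/5, 37/2, …
ICs: h(0) = 0, h′(0) = 3.

f: a_k = 3, 3, 6, 9, 15, 24, 39, …
L₀ from L_f via x↦r, Dx↦r'^{-1}Dx.
h=∫₀ˣh₀: take L = L₀·Dx.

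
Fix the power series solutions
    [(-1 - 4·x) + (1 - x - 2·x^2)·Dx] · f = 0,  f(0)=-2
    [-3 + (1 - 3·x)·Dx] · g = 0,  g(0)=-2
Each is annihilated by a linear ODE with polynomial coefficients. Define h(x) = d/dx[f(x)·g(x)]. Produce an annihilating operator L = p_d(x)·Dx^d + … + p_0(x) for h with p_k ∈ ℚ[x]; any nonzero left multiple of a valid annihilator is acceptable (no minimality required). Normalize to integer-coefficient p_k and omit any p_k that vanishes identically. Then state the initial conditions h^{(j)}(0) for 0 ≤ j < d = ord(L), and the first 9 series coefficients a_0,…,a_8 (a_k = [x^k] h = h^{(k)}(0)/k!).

f: a_k = -2, -2, -6, -10, -22, -42, -86, -170, -342, …
g: a_k = -2, -6, -18, -54, -162, -486, -1458, -4374, -13122, …
Product ⇒ symmetric product L₀, ord ≤ 1.
Differentiate: ansatz ord ≤ ord L₀ ⇒ L.
L = (15 - 30·x - 69·x^2 + 48·x^3 + 216·x^4) + (-2 + 9·x + 3·x^2 - 47·x^3 + 15·x^4 + 54·x^5)·Dx  (order 1).
h: a_k = 16, 120, 600, 2576, 10080, 37320, 133000, 461472, 1569744, …
ICs: h(0) = 16.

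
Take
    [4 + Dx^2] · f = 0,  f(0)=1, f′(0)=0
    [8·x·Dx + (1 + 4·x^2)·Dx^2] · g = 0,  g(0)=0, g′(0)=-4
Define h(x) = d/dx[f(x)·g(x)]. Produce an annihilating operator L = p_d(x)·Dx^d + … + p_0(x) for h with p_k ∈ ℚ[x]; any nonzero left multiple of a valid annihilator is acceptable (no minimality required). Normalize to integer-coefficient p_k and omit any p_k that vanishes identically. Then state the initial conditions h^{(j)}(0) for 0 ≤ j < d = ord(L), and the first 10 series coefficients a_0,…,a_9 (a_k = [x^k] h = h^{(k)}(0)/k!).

L = (880 + 9408·x^2 + 59008·x^4 + 49152·x^6 + 24576·x^8 + 16384·x^10 + 32768·x^12) + (544·x + 9088·x^3 + 35840·x^5 + 40960·x^7 + 40960·x^9 + 32768·x^11)·Dx + (240 + 2720·x^2 + 17088·x^4 + 18944·x^6 + 16384·x^8 + 16384·x^10 + 16384·x^12)·Dx^2 + (136·x + 2272·x^3 + 8960·x^5 + 10240·x^7 + 10240·x^9 + 8192·x^11)·Dx^3 + (5 + 92·x^2 + 584·x^4 + 1664·x^6 + 2560·x^8 + 3072·x^10 + 2048·x^12)·Dx^4  (order 4).
h: a_k = -4, 0, 40, 0, -392/3, 0, 20816/45, 0, -185176/105, 0, …
ICs: h(0) = -4, h′(0) = 0, h′′(0) = 80, h′′′(0) = 0.

f: a_k = 1, 0, -2, 0, 2/3, 0, -4/45, 0, 2/315, 0, …
g: a_k = 0, -4, 0, 16/3, 0, -64/5, 0, 256/7, 0, -1024/9, …
Product ⇒ symmetric product L₀, ord ≤ 4.
Differentiate: ansatz ord ≤ ord L₀ ⇒ L.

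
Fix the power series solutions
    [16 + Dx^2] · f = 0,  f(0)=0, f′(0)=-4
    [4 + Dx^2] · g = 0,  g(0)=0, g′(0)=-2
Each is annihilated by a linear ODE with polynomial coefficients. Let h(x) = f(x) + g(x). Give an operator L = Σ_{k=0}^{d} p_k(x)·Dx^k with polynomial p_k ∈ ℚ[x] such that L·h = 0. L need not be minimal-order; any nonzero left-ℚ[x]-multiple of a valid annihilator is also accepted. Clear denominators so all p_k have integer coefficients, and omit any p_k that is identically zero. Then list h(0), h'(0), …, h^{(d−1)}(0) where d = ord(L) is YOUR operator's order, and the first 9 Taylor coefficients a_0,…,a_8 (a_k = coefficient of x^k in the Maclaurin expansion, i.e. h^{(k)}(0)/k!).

L = 64 + 20·Dx^2 + Dx^4  (order 4).
h: a_k = 0, -6, 0, 12, 0, -44/5, 0, 344/105, 0, …
ICs: h(0) = 0, h′(0) = -6, h′′(0) = 0, h′′′(0) = 72.

f: a_k = 0, -4, 0, 32/3, 0, -128/15, 0, 1024/315, 0, …
g: a_k = 0, -2, 0, 4/3, 0, -4/15, 0, 8/315, 0, …
Weyl lclm of L_f,L_g ⇒ L₀ (ord ≤ 4).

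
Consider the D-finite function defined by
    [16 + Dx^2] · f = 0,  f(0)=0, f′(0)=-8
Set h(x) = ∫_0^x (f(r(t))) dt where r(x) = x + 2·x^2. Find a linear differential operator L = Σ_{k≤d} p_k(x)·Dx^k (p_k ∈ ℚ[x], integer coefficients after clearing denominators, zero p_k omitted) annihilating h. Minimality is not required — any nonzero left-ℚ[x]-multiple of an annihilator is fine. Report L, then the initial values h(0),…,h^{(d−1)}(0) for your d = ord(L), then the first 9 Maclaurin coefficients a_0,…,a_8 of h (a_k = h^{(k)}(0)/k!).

f: a_k = 0, -8, 0, 64/3, 0, -256/15, 0, 2048/315, 0, …
L₀ from L_f via x↦r, Dx↦r'^{-1}Dx.
∫: right-multiply L₀ by Dx.
L = (16 + 192·x + 768·x^2 + 1024·x^3)·Dx - 4·Dx^2 + (1 + 4·x)·Dx^3  (order 3).
h: a_k = 0, 0, -4, -16/3, 16/3, 128/5, 1792/45, 0, -26624/315, …
ICs: h(0) = 0, h′(0) = 0, h′′(0) = -8.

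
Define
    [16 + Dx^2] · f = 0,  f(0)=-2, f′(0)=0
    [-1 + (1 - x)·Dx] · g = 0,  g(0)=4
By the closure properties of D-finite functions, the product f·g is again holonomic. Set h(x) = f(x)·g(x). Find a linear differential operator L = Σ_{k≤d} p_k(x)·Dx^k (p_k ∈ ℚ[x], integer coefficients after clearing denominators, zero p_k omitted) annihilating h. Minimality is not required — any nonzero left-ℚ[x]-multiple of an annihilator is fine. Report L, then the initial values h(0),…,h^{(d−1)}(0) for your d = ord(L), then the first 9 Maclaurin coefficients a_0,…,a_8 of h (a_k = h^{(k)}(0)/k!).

f: a_k = -2, 0, 16, 0, -64/3, 0, 512/45, 0, -1024/315, …
g: a_k = 4, 4, 4, 4, 4, 4, 4, 4, 4, …
h₀=f·g: eliminate ⇒ L₀, order ≤ 2·1.
L = (-16 + 16·x) + 2·Dx + (-1 + x)·Dx^2  (order 2).
h: a_k = -8, -8, 56, 56, -88/3, -88/3, 728/45, 728/45, 200/63, …
ICs: h(0) = -8, h′(0) = -8.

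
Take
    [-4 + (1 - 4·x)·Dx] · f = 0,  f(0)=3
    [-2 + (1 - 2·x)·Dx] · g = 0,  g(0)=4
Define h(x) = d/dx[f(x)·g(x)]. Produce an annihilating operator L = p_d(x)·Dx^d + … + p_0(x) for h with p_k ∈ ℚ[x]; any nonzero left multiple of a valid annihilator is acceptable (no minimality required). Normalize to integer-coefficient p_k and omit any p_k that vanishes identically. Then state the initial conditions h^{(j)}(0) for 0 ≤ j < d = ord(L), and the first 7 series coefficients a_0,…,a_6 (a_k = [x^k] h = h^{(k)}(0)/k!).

L = (28 - 144·x + 192·x^2) + (-3 + 26·x - 72·x^2 + 64·x^3)·Dx  (order 1).
h: a_k = 72, 672, 4320, 23808, 120960, 585216, 2741760, …
ICs: h(0) = 72.

f: a_k = 3, 12, 48, 192, 768, 3072, 12288, …
g: a_k = 4, 8, 16, 32, 64, 128, 256, …
f·g: L₀ = L_f ⊗_s L_g, ord ≤ 1·1.
Differentiate: ansatz ord ≤ ord L₀ ⇒ L.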